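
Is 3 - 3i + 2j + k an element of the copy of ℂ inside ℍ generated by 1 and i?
No. The quaternion 3 - 3i + 2j + k has j-coefficient y = 2 and k-coefficient z = 1, not both zero, so it does not lie in the complex subalgebra spanned by 1 and i.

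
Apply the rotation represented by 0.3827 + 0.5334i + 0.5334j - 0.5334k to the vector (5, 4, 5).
(2.415, -4.635, -6.22)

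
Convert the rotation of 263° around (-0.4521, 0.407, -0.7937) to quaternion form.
-0.6626 - 0.3386i + 0.3048j - 0.5944k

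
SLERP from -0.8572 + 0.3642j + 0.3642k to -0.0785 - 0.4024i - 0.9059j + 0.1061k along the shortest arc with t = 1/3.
-0.6522 + 0.179i + 0.6948j + 0.2447k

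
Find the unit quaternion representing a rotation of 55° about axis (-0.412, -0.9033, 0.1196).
0.887 - 0.1902i - 0.4171j + 0.0552k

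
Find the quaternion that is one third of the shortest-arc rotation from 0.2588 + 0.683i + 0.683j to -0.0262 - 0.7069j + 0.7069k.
0.203 + 0.5083i + 0.7886j - 0.2803k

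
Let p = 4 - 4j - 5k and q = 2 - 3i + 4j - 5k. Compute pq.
-1 + 28i + 23j - 42k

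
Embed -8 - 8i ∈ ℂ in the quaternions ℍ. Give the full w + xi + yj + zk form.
-8 - 8i + 0j + 0k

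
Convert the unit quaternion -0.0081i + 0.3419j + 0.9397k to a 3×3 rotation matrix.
[[-0.9999, -0.0055, -0.0152], [-0.0055, -0.7662, 0.6426], [-0.0152, 0.6426, 0.7661]]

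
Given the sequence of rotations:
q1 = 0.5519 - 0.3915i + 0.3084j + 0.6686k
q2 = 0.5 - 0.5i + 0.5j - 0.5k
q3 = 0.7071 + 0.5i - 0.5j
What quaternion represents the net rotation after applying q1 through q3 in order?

q2 · q1 = 0.2603 + 0.0168i + 0.9602j + 0.0999k
q3 · q2 · q1 = 0.6558 + 0.0921i + 0.4989j + 0.5591k
0.6558 + 0.0921i + 0.4989j + 0.5591k


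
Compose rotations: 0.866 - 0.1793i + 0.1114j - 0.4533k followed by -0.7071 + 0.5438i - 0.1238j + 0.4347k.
-0.304 + 0.6054i - 0.0174j + 0.7354k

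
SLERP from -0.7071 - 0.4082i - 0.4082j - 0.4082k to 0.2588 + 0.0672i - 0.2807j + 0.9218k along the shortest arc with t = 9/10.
-0.3288 - 0.1128i + 0.213j - 0.9131k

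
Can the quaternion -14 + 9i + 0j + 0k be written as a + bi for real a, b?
Yes. The quaternion -14 + 9i has j- and k-coefficients y = z = 0, so it lies in the complex subalgebra spanned by 1 and i.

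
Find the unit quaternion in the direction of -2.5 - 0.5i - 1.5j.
-0.8452 - 0.169i - 0.5071j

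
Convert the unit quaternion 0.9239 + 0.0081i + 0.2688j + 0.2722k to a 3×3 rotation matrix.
[[0.7073, -0.4986, 0.5011], [0.5073, 0.8517, 0.1314], [-0.4923, 0.1613, 0.8554]]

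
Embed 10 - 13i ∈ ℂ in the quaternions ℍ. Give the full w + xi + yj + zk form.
10 - 13i + 0j + 0k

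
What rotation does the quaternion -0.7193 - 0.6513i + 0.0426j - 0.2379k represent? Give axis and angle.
axis = (-0.9375, 0.0613, -0.3425), θ = 272°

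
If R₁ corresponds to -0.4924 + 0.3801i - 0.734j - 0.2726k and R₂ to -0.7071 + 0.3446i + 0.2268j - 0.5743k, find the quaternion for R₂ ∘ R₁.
0.2271 - 0.9218i + 0.283j + 0.1364k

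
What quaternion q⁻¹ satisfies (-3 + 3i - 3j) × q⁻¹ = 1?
-0.1111 - 0.1111i + 0.1111j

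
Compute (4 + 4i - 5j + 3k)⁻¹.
0.0606 - 0.0606i + 0.0758j - 0.0455k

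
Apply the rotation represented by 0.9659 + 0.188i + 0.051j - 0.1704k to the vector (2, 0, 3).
(1.977, -1.762, 2.447)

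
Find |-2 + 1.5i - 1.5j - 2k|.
3.536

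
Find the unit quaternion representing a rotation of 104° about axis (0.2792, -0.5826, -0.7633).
0.6157 + 0.22i - 0.4591j - 0.6015k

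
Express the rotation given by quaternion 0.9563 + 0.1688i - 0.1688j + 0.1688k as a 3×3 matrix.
[[0.886, -0.3798, -0.2659], [0.2659, 0.886, -0.3798], [0.3798, 0.2659, 0.886]]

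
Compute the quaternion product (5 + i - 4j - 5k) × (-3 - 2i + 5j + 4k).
27 - 4i + 43j + 32k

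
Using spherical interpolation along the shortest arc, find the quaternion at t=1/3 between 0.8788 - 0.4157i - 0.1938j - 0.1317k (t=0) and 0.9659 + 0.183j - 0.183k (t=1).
0.9431 - 0.286i - 0.0692j - 0.1547k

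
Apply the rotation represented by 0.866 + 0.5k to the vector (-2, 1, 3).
(-1.866, -1.232, 3)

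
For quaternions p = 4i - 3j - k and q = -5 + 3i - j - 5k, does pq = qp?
No: pq = -20 - 6i + 32j + 10k ≠ -20 - 34i - 2j = qp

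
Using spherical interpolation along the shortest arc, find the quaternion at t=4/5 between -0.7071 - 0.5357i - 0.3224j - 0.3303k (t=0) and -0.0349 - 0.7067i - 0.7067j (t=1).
-0.1903 - 0.716i - 0.6674j - 0.0752k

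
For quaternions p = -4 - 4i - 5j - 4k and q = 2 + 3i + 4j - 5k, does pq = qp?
No: pq = 4 + 21i - 58j + 11k ≠ 4 - 61i + 6j + 13k = qp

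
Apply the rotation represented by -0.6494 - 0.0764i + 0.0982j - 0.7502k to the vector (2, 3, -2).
(-3.232, 2, -1.598)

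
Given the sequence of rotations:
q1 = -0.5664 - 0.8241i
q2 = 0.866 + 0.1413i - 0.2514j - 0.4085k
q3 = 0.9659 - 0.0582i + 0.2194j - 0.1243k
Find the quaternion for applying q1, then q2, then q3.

q2 · q1 = -0.3741 - 0.7937i + 0.479j + 0.0242k
q3 · q2 · q1 = -0.5096 - 0.68i + 0.4807j + 0.2161k
-0.5096 - 0.68i + 0.4807j + 0.2161k


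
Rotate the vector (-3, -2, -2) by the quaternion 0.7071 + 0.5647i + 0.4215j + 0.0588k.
(-4.024, -0.89, -0.121)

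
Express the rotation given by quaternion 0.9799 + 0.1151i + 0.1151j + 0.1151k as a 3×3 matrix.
[[0.947, -0.1991, 0.2521], [0.2521, 0.947, -0.1991], [-0.1991, 0.2521, 0.947]]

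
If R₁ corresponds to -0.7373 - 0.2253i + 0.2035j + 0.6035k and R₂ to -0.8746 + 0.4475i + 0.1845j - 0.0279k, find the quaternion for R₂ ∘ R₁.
0.725 - 0.0159i - 0.5778j - 0.3746k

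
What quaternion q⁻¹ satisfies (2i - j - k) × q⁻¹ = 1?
-0.3333i + 0.1667j + 0.1667k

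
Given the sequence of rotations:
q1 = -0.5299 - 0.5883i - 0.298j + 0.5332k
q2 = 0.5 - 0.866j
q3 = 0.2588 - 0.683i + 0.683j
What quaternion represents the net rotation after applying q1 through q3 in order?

q2 · q1 = -0.523 - 0.7559i + 0.3099j - 0.2429k
q3 · q2 · q1 = -0.8633 - 0.0043i - 0.4429j + 0.2418k
-0.8633 - 0.0043i - 0.4429j + 0.2418k


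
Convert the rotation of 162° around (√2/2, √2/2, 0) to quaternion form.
0.1564 + 0.6984i + 0.6984j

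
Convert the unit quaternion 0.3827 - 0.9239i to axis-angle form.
axis = (-1, 0, 0), θ = 3π/4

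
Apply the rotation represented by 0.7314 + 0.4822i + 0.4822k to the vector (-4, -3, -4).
(-1.884, -0.21, -6.116)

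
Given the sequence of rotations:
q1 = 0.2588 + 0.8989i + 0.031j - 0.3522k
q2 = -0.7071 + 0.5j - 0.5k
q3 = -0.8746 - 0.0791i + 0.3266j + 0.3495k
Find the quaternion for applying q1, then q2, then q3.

q2 · q1 = -0.3746 - 0.7962i - 0.342j - 0.3298k
q3 · q2 · q1 = 0.4916 + 0.7378i - 0.1276j + 0.4446k
0.4916 + 0.7378i - 0.1276j + 0.4446k


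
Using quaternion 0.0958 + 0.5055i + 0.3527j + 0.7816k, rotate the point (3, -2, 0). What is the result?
(-1.825, 2.985, 0.871)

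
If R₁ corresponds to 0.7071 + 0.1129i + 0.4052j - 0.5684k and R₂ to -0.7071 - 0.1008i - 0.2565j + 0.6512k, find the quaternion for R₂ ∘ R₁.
-0.0145 - 0.2692i - 0.4517j + 0.8505k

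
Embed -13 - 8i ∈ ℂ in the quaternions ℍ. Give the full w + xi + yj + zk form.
-13 - 8i + 0j + 0k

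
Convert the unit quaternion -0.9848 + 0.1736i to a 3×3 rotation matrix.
[[1, 0, 0], [0, 0.9397, 0.3419], [0, -0.3419, 0.9397]]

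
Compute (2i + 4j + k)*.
-2i - 4j - k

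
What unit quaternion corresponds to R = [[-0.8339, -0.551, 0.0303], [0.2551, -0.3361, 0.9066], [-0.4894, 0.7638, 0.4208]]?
0.2504 - 0.1426i + 0.5189j + 0.8048k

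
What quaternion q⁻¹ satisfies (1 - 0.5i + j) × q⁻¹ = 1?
0.4444 + 0.2222i - 0.4444j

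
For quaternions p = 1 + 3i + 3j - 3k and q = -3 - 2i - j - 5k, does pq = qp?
No: pq = -9 - 29i + 11j + 7k ≠ -9 + 7i - 31j + k = qp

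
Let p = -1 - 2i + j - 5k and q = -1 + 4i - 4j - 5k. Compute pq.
-12 - 27i - 27j + 14k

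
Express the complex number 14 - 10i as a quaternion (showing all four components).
14 - 10i + 0j + 0k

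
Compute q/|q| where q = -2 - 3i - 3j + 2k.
-0.3922 - 0.5883i - 0.5883j + 0.3922k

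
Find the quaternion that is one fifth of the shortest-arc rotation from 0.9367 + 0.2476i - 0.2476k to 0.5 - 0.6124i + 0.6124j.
0.9606 + 0.0599i + 0.1595j - 0.2195k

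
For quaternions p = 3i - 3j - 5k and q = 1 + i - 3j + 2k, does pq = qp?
No: pq = -2 - 18i - 14j - 11k ≠ -2 + 24i + 8j + k = qp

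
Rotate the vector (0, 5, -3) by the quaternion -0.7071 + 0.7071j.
(3, 5, 0)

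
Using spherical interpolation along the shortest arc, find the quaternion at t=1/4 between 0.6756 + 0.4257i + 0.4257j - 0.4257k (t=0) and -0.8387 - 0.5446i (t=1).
0.7467 + 0.4748i + 0.3294j - 0.3294k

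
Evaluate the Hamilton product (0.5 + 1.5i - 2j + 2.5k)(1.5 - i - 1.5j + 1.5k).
-4.5 + 2.5i - 8.5j + 0.25k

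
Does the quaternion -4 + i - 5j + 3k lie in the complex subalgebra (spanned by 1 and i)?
No. The quaternion -4 + i - 5j + 3k has j-coefficient y = -5 and k-coefficient z = 3, not both zero, so it does not lie in the complex subalgebra spanned by 1 and i.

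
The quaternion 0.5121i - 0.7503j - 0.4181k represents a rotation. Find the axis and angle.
axis = (0.5121, -0.7503, -0.4181), θ = π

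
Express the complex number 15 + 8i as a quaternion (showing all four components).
15 + 8i + 0j + 0k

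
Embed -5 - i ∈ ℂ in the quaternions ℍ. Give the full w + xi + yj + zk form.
-5 - i + 0j + 0k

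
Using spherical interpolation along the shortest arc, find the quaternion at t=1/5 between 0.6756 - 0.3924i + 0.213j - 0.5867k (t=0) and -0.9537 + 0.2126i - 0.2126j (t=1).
0.7624 - 0.3691i + 0.2213j - 0.4832k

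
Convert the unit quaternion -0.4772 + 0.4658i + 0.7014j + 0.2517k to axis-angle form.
axis = (0.53, 0.7981, 0.2864), θ = 237°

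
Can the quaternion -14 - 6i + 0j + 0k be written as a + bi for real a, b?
Yes. The quaternion -14 - 6i has j- and k-coefficients y = z = 0, so it lies in the complex subalgebra spanned by 1 and i.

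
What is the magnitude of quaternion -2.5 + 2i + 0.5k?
3.24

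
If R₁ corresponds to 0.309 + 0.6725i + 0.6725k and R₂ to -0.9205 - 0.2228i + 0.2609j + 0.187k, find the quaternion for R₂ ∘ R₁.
-0.2604 - 0.5124i + 0.3562j - 0.7367k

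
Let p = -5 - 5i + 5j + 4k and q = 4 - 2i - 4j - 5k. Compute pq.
10 - 19i + 7j + 71k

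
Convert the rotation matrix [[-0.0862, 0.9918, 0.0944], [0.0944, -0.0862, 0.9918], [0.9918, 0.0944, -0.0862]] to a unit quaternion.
-0.4305 + 0.5211i + 0.5211j + 0.5211k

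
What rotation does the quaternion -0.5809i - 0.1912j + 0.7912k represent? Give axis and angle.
axis = (-0.5809, -0.1912, 0.7912), θ = π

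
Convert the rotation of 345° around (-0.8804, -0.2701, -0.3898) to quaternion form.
-0.9914 - 0.1149i - 0.0353j - 0.0509k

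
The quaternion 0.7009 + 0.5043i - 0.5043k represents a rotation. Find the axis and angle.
axis = (√2/2, 0, -√2/2), θ = 91°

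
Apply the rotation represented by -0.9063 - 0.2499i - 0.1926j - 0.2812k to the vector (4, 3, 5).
(4.279, 2.851, 4.854)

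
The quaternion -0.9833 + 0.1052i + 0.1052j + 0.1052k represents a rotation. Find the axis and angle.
axis = (√3/3, √3/3, √3/3), θ = 339°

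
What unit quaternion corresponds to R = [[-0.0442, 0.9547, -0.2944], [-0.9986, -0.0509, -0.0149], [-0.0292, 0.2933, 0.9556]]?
0.682 + 0.113i - 0.0972j - 0.716k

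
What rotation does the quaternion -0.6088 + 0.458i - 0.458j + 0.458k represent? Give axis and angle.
axis = (√3/3, -√3/3, √3/3), θ = 255°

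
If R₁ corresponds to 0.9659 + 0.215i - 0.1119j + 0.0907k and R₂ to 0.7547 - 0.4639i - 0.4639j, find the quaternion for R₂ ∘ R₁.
0.7768 - 0.3279i - 0.4905j + 0.2201k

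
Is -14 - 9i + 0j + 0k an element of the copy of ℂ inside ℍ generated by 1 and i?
Yes. The quaternion -14 - 9i has j- and k-coefficients y = z = 0, so it lies in the complex subalgebra spanned by 1 and i.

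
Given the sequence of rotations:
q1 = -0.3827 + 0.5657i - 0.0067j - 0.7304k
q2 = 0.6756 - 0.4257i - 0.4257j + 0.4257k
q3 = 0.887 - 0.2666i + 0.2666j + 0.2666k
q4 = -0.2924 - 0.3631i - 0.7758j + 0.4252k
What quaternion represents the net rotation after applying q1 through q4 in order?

q2 · q1 = 0.2903 + 0.8589i + 0.0883j - 0.4127k
q3 · q2 · q1 = 0.573 + 0.5509i + 0.2747j - 0.5412k
q4 · q3 · q2 · q1 = 0.4757 - 0.0661i - 0.4871j + 0.7295k
0.4757 - 0.0661i - 0.4871j + 0.7295k


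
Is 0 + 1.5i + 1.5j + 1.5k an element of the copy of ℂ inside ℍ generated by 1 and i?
No. The quaternion 1.5i + 1.5j + 1.5k has j-coefficient y = 1.5 and k-coefficient z = 1.5, not both zero, so it does not lie in the complex subalgebra spanned by 1 and i.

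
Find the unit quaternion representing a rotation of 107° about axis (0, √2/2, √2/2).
0.5948 + 0.5684j + 0.5684k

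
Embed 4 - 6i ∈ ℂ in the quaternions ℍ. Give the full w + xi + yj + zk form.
4 - 6i + 0j + 0k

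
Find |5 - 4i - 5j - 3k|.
√75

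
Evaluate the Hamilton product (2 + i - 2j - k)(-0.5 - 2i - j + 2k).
1 - 9.5i - j - 0.5k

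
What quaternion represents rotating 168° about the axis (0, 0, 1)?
0.1045 + 0.9945k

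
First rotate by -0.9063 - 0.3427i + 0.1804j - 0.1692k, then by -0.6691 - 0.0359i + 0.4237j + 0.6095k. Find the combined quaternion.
0.6208 + 0.0802i - 0.7197j - 0.3005k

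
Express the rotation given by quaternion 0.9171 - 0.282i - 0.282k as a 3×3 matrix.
[[0.841, 0.5172, 0.159], [-0.5172, 0.6819, 0.5172], [0.159, -0.5172, 0.841]]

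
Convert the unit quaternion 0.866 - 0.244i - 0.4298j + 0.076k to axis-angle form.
axis = (-0.488, -0.8595, 0.152), θ = π/3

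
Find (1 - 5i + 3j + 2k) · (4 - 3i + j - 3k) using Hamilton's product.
-8 - 34i - 8j + 9k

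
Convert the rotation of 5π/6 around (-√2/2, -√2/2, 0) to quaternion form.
0.2588 - 0.683i - 0.683j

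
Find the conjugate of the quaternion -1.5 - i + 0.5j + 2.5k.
-1.5 + i - 0.5j - 2.5k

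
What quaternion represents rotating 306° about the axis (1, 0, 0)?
-0.891 + 0.454i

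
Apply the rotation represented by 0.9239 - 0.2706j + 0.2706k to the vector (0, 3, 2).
(-2.5, 2.268, 1.268)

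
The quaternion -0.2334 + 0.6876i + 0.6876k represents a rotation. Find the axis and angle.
axis = (√2/2, 0, √2/2), θ = 207°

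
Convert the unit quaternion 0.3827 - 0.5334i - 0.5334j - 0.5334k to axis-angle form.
axis = (-√3/3, -√3/3, -√3/3), θ = 3π/4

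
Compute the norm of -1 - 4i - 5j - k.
√43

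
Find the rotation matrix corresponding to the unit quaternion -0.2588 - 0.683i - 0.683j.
[[0.067, 0.933, 0.3535], [0.933, 0.067, -0.3535], [-0.3535, 0.3535, -0.866]]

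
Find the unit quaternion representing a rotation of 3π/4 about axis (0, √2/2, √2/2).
0.3827 + 0.6533j + 0.6533k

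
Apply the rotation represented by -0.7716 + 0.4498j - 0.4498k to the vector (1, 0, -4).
(2.967, 2.313, -1.687)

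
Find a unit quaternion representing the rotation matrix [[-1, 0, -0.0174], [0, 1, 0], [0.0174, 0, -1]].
-0.0087 + j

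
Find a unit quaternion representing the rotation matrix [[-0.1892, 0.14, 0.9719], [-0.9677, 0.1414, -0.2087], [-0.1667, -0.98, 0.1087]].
0.515 - 0.3744i + 0.5527j - 0.5377k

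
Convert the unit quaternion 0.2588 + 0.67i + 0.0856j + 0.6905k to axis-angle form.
axis = (0.6936, 0.0886, 0.7149), θ = 5π/6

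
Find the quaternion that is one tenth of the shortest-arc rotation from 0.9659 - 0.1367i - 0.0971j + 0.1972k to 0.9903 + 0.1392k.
0.9698 - 0.1232i - 0.0875j + 0.1917k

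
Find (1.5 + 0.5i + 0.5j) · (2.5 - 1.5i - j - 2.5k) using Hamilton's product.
5 - 2.25i + j - 3.5k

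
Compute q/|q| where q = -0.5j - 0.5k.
-0.7071j - 0.7071k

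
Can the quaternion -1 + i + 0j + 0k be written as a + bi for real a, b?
Yes. The quaternion -1 + i has j- and k-coefficients y = z = 0, so it lies in the complex subalgebra spanned by 1 and i.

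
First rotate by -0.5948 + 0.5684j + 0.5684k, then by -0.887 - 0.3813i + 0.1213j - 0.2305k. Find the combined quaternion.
0.5897 + 0.4268i - 0.3596j - 0.5838k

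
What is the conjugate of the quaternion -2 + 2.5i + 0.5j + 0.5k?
-2 - 2.5i - 0.5j - 0.5k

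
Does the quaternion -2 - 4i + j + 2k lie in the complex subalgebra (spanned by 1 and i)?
No. The quaternion -2 - 4i + j + 2k has j-coefficient y = 1 and k-coefficient z = 2, not both zero, so it does not lie in the complex subalgebra spanned by 1 and i.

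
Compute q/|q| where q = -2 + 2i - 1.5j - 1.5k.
-0.5657 + 0.5657i - 0.4243j - 0.4243k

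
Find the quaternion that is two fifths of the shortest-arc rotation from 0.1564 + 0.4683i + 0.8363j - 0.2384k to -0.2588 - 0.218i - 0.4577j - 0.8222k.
0.2418 + 0.4443i + 0.8278j + 0.2425k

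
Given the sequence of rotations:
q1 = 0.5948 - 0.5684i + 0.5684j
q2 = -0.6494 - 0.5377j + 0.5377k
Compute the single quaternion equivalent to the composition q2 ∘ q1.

q2 · q1 = -0.0806 + 0.0635i - 0.9946j + 0.0142k
-0.0806 + 0.0635i - 0.9946j + 0.0142k


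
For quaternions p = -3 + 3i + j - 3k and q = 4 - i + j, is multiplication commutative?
No: pq = -10 + 18i + 4j - 8k ≠ -10 + 12i - 2j - 16k = qp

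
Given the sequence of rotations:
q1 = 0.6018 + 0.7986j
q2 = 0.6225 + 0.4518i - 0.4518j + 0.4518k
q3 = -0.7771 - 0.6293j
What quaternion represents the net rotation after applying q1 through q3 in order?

q2 · q1 = 0.7354 - 0.0889i + 0.2252j + 0.6327k
q3 · q2 · q1 = -0.4298 - 0.3291i - 0.6378j - 0.5476k
-0.4298 - 0.3291i - 0.6378j - 0.5476k


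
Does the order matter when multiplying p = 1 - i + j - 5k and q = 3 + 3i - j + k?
Yes: pq = 12 - 4i - 12j - 16k ≠ 12 + 4i + 16j - 12k = qp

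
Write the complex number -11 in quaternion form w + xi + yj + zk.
-11 + 0i + 0j + 0k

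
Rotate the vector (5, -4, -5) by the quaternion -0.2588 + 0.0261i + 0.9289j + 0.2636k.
(-2.728, -6.395, 4.203)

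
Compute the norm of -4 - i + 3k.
√26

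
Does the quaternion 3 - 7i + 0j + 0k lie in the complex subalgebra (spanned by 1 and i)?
Yes. The quaternion 3 - 7i has j- and k-coefficients y = z = 0, so it lies in the complex subalgebra spanned by 1 and i.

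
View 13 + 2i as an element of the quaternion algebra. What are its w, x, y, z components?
13 + 2i + 0j + 0k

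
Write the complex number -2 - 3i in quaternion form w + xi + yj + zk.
-2 - 3i + 0j + 0k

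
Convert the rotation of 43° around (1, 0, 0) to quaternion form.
0.9304 + 0.3665i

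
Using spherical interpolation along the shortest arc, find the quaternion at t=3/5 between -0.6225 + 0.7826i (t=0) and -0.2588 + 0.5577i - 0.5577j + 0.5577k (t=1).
-0.4532 + 0.7233i - 0.3684j + 0.3684k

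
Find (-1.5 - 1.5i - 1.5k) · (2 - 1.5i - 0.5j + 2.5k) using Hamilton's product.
-1.5 - 1.5i + 6.75j - 6k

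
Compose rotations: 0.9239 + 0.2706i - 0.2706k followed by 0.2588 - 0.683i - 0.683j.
0.4239 - 0.3762i - 0.8158j + 0.1148k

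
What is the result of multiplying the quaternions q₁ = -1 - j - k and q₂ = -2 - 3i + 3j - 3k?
2 + 9i + 2j + 2k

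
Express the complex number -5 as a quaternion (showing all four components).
-5 + 0i + 0j + 0k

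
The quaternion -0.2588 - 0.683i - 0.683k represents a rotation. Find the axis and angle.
axis = (-√2/2, 0, -√2/2), θ = 7π/6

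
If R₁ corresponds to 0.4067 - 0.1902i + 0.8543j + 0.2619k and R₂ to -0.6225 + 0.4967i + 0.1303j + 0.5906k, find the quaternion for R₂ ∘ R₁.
-0.4247 - 0.15i - 0.7212j + 0.5263k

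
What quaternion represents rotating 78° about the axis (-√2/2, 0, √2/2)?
0.7771 - 0.445i + 0.445k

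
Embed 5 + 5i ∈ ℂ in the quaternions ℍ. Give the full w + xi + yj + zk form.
5 + 5i + 0j + 0k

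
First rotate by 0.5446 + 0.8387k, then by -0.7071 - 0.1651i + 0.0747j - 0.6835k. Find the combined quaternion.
0.1882 - 0.0273i + 0.1792j - 0.9653k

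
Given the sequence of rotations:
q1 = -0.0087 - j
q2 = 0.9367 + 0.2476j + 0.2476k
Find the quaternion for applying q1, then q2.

q2 · q1 = 0.2395 + 0.2476i - 0.9389j - 0.0022k
0.2395 + 0.2476i - 0.9389j - 0.0022k


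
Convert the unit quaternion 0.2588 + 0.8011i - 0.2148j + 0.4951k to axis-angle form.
axis = (0.8294, -0.2224, 0.5126), θ = 5π/6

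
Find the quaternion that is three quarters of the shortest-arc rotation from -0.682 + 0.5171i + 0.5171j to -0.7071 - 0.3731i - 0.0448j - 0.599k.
-0.8338 - 0.1491i + 0.133j - 0.5147k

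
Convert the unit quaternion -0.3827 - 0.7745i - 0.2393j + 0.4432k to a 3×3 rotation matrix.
[[0.4926, 0.7099, -0.5034], [0.0315, -0.5926, -0.8049], [-0.8697, 0.3807, -0.3142]]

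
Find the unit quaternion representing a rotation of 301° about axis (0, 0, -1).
-0.8704 - 0.4924k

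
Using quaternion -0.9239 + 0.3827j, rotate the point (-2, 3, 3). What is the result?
(-3.536, 3, 0.707)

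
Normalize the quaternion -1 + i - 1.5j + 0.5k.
-0.4714 + 0.4714i - 0.7071j + 0.2357k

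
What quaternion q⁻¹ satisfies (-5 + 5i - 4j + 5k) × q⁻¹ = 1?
-0.0549 - 0.0549i + 0.044j - 0.0549k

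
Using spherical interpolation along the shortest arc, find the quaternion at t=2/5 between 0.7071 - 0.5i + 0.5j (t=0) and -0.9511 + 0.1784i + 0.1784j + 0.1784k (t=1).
0.8784 - 0.4027i + 0.245j - 0.0789k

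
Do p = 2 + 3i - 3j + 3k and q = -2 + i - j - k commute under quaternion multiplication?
No: pq = -7 + 2i + 10j - 8k ≠ -7 - 10i - 2j - 8k = qp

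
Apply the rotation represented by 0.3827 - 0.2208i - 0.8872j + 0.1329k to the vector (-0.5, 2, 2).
(-0.591, 1.354, -2.463)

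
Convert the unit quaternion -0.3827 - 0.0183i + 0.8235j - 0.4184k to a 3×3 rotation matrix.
[[-0.7064, -0.3504, -0.615], [0.2901, 0.6492, -0.7031], [0.6456, -0.6751, -0.357]]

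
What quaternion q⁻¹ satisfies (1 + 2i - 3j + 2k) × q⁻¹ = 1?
0.0556 - 0.1111i + 0.1667j - 0.1111k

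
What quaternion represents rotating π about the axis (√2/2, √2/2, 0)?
0.7071i + 0.7071j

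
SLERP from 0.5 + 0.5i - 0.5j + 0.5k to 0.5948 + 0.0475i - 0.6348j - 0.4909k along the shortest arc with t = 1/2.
0.6559 + 0.328i - 0.6799j + 0.0055k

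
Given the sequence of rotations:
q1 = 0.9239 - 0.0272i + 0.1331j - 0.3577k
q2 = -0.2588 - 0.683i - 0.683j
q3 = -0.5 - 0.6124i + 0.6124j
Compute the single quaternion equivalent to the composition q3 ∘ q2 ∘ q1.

q2 · q1 = -0.1668 - 0.3797i - 0.9098j - 0.0169k
q3 · q2 · q1 = 0.408 + 0.2816i + 0.3424j + 0.7981k
0.408 + 0.2816i + 0.3424j + 0.7981k


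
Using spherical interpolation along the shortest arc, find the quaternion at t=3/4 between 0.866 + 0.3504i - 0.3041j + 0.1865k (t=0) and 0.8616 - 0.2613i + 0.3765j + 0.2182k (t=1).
0.9431 - 0.1087i + 0.2146j + 0.2294k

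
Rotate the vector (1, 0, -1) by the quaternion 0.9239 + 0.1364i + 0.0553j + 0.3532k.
(0.546, 0.881, -0.963)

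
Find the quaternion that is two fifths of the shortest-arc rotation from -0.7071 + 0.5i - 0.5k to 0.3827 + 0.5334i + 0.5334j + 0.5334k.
-0.7126 + 0.0899i - 0.2747j - 0.6392k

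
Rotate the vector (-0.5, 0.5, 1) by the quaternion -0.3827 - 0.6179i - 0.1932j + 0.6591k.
(-0.323, -0.911, 0.752)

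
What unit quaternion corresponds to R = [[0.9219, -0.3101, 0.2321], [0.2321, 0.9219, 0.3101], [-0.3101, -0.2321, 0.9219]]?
0.9703 - 0.1397i + 0.1397j + 0.1397k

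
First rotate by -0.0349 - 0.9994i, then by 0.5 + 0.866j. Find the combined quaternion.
-0.0175 - 0.4997i - 0.0302j + 0.8655k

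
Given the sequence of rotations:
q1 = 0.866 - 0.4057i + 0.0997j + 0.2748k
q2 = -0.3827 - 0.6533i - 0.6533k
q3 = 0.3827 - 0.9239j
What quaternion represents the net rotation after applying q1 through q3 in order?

q2 · q1 = -0.4169 - 0.3454i + 0.4064j - 0.7361k
q3 · q2 · q1 = 0.2159 + 0.5479i + 0.5407j - 0.6008k
0.2159 + 0.5479i + 0.5407j - 0.6008k


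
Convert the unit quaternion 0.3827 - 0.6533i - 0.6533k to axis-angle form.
axis = (-√2/2, 0, -√2/2), θ = 3π/4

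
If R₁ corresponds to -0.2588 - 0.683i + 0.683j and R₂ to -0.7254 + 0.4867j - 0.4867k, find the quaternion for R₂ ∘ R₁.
-0.1447 + 0.8279i - 0.289j + 0.4584k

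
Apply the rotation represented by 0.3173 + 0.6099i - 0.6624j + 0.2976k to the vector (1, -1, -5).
(1.229, 3.208, 3.898)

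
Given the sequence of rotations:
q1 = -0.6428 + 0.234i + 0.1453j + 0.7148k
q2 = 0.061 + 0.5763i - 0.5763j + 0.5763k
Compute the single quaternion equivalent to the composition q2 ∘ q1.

q2 · q1 = -0.5023 - 0.8518i + 0.1022j - 0.1083k
-0.5023 - 0.8518i + 0.1022j - 0.1083k


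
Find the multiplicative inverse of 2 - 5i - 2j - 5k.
0.0345 + 0.0862i + 0.0345j + 0.0862k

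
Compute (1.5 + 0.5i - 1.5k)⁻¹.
0.3158 - 0.1053i + 0.3158k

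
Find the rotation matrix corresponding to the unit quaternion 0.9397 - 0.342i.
[[1, 0, 0], [0, 0.7661, 0.6428], [0, -0.6428, 0.7661]]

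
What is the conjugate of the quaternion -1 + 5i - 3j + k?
-1 - 5i + 3j - k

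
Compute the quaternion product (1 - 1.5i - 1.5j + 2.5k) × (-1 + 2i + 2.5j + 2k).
0.75 - 5.75i + 12j - 1.25k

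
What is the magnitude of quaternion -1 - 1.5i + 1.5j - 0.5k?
2.398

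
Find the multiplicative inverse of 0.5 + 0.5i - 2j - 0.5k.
0.1053 - 0.1053i + 0.4211j + 0.1053k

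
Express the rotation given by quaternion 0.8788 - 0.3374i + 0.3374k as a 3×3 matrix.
[[0.7723, -0.593, -0.2277], [0.593, 0.5446, 0.593], [-0.2277, -0.593, 0.7723]]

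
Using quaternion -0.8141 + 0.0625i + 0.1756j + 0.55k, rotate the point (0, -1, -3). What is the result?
(-0.266, -1.272, -2.883)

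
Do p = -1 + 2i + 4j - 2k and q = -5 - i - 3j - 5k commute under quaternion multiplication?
No: pq = 9 - 35i - 5j + 13k ≠ 9 + 17i - 29j + 17k = qp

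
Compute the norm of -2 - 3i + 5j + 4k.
√54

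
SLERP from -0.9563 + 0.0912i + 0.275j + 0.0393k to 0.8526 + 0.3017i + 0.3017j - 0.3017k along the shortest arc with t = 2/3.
-0.9505 - 0.1796i - 0.1126j + 0.2272k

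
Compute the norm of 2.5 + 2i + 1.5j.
3.536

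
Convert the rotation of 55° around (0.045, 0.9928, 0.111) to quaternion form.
0.887 + 0.0208i + 0.4584j + 0.0513k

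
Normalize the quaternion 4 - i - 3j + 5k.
0.5601 - 0.14i - 0.4201j + 0.7001k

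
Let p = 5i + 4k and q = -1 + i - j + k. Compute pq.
-9 - i - j - 9k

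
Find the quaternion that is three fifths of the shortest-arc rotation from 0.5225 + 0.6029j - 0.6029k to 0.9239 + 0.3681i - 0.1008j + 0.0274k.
0.8993 + 0.2569i + 0.2232j - 0.2745k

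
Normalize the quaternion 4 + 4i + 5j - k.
0.5252 + 0.5252i + 0.6565j - 0.1313k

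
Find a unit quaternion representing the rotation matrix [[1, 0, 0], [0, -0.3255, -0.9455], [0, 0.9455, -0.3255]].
0.5807 + 0.8141i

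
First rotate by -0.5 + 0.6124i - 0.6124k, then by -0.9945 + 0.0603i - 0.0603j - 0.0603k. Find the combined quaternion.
0.4234 - 0.6023i + 0.0301j + 0.6761k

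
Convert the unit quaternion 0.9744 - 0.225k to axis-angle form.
axis = (0, 0, -1), θ = 26°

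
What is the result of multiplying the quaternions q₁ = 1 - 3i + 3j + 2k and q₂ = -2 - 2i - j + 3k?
-11 + 15i - 2j + 8k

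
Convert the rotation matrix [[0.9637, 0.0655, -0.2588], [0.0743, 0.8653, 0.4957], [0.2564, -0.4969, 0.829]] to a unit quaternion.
0.9563 - 0.2595i - 0.1347j + 0.0023k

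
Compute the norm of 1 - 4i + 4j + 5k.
√58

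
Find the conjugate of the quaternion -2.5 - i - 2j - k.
-2.5 + i + 2j + k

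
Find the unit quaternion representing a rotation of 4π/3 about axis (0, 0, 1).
-0.5 + 0.866k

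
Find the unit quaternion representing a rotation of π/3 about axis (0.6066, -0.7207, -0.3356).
0.866 + 0.3033i - 0.3604j - 0.1678k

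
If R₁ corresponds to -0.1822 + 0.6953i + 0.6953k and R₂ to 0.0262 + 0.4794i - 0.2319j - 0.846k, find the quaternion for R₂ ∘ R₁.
0.2501 - 0.2304i - 0.8793j + 0.3336k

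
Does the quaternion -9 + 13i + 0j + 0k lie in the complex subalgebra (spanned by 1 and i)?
Yes. The quaternion -9 + 13i has j- and k-coefficients y = z = 0, so it lies in the complex subalgebra spanned by 1 and i.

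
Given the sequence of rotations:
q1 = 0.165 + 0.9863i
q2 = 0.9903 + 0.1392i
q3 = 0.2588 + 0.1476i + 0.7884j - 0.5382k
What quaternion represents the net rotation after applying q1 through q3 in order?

q2 · q1 = 0.0261 + 0.9997i
q3 · q2 · q1 = -0.1408 + 0.2626i - 0.5175j - 0.8022k
-0.1408 + 0.2626i - 0.5175j - 0.8022k


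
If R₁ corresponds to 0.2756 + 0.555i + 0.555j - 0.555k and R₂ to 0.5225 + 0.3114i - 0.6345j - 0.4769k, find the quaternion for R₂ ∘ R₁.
0.0586 + 0.9926i + 0.0233j + 0.1036k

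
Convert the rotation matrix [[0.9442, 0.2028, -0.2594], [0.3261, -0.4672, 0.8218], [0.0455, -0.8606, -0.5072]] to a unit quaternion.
-0.4924 + 0.8542i + 0.1548j - 0.0626k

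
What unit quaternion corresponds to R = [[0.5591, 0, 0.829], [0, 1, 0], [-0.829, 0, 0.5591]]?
0.8829 + 0.4695j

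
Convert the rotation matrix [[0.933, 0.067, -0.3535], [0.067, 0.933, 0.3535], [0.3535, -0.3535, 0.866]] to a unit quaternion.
0.9659 - 0.183i - 0.183j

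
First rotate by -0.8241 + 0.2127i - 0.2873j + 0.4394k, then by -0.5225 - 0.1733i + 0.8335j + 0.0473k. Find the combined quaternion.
0.6861 + 0.4115i - 0.4506j - 0.3961k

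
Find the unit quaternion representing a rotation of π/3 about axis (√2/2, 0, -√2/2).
0.866 + 0.3536i - 0.3536k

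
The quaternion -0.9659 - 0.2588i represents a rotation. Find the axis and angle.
axis = (-1, 0, 0), θ = 11π/6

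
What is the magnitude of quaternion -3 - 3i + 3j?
√27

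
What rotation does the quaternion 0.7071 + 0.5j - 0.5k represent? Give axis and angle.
axis = (0, √2/2, -√2/2), θ = π/2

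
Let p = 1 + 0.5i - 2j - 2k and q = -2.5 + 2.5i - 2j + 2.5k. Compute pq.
-2.75 - 7.75i - 3.25j + 11.5k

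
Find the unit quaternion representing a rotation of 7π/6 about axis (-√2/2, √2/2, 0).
-0.2588 - 0.683i + 0.683j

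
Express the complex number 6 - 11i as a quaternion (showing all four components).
6 - 11i + 0j + 0k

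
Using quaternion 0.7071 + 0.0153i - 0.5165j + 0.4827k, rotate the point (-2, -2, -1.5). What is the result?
(2.469, -1.62, -1.235)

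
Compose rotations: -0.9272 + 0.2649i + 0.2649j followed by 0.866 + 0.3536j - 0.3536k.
-0.8966 + 0.3231i - 0.1921j + 0.2342k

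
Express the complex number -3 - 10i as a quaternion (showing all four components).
-3 - 10i + 0j + 0k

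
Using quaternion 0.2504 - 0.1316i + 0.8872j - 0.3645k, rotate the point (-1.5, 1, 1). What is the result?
(1.749, 0.743, -0.799)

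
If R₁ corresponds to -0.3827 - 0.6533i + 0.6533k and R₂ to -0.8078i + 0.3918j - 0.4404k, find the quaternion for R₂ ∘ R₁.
-0.24 + 0.5651i + 0.6655j + 0.4245k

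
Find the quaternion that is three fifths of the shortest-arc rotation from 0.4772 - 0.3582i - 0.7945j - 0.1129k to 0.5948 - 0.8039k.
0.6544 - 0.1766i - 0.3917j - 0.6222k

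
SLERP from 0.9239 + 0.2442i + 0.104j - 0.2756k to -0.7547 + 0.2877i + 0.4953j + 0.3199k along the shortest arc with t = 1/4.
0.943 + 0.1127i - 0.0565j - 0.3079k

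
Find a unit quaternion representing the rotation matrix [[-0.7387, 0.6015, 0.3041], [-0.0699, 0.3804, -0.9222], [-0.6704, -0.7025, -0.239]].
0.3173 + 0.1731i + 0.7678j - 0.529k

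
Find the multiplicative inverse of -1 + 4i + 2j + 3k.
-0.0333 - 0.1333i - 0.0667j - 0.1k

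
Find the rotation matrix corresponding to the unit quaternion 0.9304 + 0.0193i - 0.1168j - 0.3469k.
[[0.732, 0.641, -0.2307], [-0.65, 0.7586, 0.0451], [0.204, 0.1169, 0.972]]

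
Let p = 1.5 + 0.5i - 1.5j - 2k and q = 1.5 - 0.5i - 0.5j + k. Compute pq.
3.75 - 2.5i - 2.5j - 2.5k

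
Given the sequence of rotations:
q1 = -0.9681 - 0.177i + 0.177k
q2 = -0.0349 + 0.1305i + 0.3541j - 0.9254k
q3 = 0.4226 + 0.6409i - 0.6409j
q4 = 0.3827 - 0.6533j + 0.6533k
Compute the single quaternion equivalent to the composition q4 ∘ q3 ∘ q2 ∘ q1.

q2 · q1 = 0.2207 - 0.0575i - 0.2021j + 0.9524k
q3 · q2 · q1 = 0.0006 - 0.4932i - 0.8372j + 0.2361k
q4 · q3 · q2 · q1 = -0.701 + 0.204i - 0.643j - 0.2315k
-0.701 + 0.204i - 0.643j - 0.2315k


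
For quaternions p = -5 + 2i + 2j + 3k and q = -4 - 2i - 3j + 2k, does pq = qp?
No: pq = 24 + 15i - 3j - 24k ≠ 24 - 11i + 17j - 20k = qp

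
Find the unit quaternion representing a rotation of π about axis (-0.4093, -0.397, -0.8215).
-0.4093i - 0.397j - 0.8215k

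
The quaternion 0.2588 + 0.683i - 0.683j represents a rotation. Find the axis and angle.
axis = (√2/2, -√2/2, 0), θ = 5π/6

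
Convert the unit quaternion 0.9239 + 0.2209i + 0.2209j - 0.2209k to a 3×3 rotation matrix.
[[0.8048, 0.5058, 0.3106], [-0.3106, 0.8048, -0.5058], [-0.5058, 0.3106, 0.8048]]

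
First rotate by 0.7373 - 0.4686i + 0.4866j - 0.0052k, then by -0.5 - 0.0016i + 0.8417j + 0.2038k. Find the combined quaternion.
-0.7779 + 0.1296i + 0.2818j + 0.5465k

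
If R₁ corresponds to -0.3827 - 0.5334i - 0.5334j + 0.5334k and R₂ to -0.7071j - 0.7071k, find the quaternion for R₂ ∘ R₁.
-0.7543i + 0.6478j - 0.1066k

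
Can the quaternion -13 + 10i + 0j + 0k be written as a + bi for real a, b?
Yes. The quaternion -13 + 10i has j- and k-coefficients y = z = 0, so it lies in the complex subalgebra spanned by 1 and i.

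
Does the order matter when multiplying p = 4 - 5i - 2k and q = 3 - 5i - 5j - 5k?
Yes: pq = -23 - 45i - 35j - k ≠ -23 - 25i - 5j - 51k = qp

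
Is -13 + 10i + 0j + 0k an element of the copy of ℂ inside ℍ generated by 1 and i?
Yes. The quaternion -13 + 10i has j- and k-coefficients y = z = 0, so it lies in the complex subalgebra spanned by 1 and i.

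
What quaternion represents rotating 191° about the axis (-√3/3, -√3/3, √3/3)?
-0.0958 - 0.5747i - 0.5747j + 0.5747k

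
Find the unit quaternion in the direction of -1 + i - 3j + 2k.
-0.2582 + 0.2582i - 0.7746j + 0.5164k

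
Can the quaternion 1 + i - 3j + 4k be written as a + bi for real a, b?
No. The quaternion 1 + i - 3j + 4k has j-coefficient y = -3 and k-coefficient z = 4, not both zero, so it does not lie in the complex subalgebra spanned by 1 and i.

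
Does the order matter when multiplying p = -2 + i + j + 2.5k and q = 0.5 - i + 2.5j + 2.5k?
Yes: pq = -8.75 - 1.25i - 9.5j - 0.25k ≠ -8.75 + 6.25i + 0.5j - 7.25k = qp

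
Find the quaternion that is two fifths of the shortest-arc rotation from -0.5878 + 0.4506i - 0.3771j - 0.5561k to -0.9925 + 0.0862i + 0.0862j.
-0.8404 + 0.3375i - 0.2104j - 0.3681k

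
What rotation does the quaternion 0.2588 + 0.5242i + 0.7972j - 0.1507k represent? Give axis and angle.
axis = (0.5427, 0.8253, -0.156), θ = 5π/6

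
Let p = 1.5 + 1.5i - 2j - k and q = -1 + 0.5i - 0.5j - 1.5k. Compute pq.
-4.75 + 1.75i + 3j - k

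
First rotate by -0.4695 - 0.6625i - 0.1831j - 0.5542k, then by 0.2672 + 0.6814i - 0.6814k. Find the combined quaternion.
-0.0517 - 0.6217i + 0.7801j + 0.0471k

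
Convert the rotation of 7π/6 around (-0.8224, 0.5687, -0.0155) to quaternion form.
-0.2588 - 0.7944i + 0.5493j - 0.015k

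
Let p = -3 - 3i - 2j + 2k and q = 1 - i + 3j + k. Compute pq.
-2 - 8i - 10j - 12k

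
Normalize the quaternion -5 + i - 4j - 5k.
-0.6108 + 0.1222i - 0.4887j - 0.6108k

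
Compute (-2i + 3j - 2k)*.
2i - 3j + 2k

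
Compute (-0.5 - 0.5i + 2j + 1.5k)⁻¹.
-0.0741 + 0.0741i - 0.2963j - 0.2222k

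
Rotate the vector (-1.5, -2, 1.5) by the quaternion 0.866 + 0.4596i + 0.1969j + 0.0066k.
(-1.202, -2.634, -0.345)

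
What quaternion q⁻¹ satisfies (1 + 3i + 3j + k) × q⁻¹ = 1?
0.05 - 0.15i - 0.15j - 0.05k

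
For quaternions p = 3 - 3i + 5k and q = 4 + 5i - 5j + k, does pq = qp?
No: pq = 22 + 28i + 13j + 38k ≠ 22 - 22i - 43j + 8k = qp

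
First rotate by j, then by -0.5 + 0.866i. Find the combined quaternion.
-0.5j + 0.866k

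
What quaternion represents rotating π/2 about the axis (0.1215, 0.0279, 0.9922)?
0.7071 + 0.0859i + 0.0197j + 0.7016k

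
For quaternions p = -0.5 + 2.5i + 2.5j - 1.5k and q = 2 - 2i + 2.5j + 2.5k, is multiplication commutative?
No: pq = 1.5 + 16i + 0.5j + 7k ≠ 1.5 - 4i + 7j - 15.5k = qp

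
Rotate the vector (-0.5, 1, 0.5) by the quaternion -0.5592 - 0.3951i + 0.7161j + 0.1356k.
(-0.837, 0.886, 0.12)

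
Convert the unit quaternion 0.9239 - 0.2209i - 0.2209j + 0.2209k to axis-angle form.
axis = (-√3/3, -√3/3, √3/3), θ = π/4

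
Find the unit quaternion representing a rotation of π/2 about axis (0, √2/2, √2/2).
0.7071 + 0.5j + 0.5k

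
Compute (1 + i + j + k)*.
1 - i - j - k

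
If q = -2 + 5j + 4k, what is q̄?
-2 - 5j - 4k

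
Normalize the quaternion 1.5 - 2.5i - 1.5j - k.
0.4376 - 0.7293i - 0.4376j - 0.2917k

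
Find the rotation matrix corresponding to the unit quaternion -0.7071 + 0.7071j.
[[0, 0, -1], [0, 1, 0], [1, 0, 0]]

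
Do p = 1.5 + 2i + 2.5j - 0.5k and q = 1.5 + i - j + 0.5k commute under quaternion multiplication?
No: pq = 3 + 5.25i + 0.75j - 4.5k ≠ 3 + 3.75i + 3.75j + 4.5k = qp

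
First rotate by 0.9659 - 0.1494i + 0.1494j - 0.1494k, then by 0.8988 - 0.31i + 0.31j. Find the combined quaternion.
0.7755 - 0.48i + 0.3874j - 0.1343k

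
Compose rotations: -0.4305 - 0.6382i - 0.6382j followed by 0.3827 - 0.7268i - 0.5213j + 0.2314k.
-0.9613 + 0.2163i - 0.1675j + 0.0315k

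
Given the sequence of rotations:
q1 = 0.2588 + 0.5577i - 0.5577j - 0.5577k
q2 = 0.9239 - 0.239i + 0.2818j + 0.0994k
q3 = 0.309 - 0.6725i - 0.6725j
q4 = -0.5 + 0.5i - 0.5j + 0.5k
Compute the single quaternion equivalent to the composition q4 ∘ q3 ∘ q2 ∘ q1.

q2 · q1 = 0.585 + 0.3517i - 0.5202j - 0.5134k
q3 · q2 · q1 = 0.0674 + 0.0605i - 0.8994j + 0.4277k
q4 · q3 · q2 · q1 = -0.7275 + 0.2393i + 0.2324j - 0.5996k
-0.7275 + 0.2393i + 0.2324j - 0.5996k


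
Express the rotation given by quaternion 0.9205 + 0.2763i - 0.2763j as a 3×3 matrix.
[[0.8473, -0.1527, -0.5087], [-0.1527, 0.8473, -0.5087], [0.5087, 0.5087, 0.6946]]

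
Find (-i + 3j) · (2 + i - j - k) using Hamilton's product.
4 - 5i + 5j - 2k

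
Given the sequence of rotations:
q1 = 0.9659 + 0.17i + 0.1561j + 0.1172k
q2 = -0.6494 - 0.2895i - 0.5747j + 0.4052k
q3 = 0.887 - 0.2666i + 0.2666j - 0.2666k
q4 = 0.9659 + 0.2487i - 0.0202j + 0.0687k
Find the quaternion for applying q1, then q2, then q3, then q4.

q2 · q1 = -0.5358 - 0.5206i - 0.5537j + 0.3678k
q3 · q2 · q1 = -0.3684 - 0.3685i - 0.3971j + 0.7555k
q4 · q3 · q2 · q1 = -0.3241 - 0.4355i - 0.5893j + 0.5982k
-0.3241 - 0.4355i - 0.5893j + 0.5982k


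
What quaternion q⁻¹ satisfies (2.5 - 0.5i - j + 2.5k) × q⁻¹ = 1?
0.1818 + 0.0364i + 0.0727j - 0.1818k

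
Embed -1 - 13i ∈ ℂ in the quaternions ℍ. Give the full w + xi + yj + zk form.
-1 - 13i + 0j + 0k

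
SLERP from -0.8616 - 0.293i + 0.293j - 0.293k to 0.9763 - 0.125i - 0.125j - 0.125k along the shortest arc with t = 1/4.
-0.9262 - 0.1932i + 0.2598j - 0.1932k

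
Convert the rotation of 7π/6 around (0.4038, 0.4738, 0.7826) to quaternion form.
-0.2588 + 0.39i + 0.4577j + 0.7559k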